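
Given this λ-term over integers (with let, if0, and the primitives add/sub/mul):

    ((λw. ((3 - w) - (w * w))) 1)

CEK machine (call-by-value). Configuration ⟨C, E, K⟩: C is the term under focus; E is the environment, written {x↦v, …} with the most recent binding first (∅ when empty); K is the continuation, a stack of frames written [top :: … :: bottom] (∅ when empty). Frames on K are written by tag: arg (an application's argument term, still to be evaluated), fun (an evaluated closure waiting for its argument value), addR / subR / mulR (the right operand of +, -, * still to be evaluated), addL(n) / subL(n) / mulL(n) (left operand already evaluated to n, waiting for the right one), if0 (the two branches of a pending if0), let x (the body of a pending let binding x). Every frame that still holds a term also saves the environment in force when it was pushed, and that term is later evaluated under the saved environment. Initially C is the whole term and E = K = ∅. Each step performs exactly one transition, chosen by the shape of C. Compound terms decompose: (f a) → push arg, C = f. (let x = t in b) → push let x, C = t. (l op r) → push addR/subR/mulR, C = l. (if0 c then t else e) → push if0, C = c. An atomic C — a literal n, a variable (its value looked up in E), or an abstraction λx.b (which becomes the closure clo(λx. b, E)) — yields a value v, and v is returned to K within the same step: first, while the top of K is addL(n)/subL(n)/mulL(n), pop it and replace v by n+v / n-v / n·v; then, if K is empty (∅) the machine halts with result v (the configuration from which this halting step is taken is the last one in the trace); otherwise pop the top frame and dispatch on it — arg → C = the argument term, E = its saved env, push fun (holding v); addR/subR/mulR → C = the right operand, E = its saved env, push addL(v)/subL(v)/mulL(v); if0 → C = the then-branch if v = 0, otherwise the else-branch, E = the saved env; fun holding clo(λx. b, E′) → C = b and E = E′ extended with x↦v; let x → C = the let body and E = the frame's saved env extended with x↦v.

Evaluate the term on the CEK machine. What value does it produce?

t=0: ⟨C=((λw. ((3 - w) - (w * w))) 1); E=∅; K=∅⟩
t=1: ⟨C=(λw. ((3 - w) - (w * w))); E=∅; K=[arg]⟩
t=2: ⟨C=1; E=∅; K=[fun]⟩
t=3: ⟨C=((3 - w) - (w * w)); E={w↦1}; K=∅⟩
t=4: ⟨C=(3 - w); E={w↦1}; K=[subR]⟩
t=5: ⟨C=3; E={w↦1}; K=[subR :: subR]⟩
t=6: ⟨C=w; E={w↦1}; K=[subL(3) :: subR]⟩
t=7: ⟨C=(w * w); E={w↦1}; K=[subL(2)]⟩
t=8: ⟨C=w; E={w↦1}; K=[mulR :: subL(2)]⟩
t=9: ⟨C=w; E={w↦1}; K=[mulL(1) :: subL(2)]⟩
→ final value 1

Answer: 1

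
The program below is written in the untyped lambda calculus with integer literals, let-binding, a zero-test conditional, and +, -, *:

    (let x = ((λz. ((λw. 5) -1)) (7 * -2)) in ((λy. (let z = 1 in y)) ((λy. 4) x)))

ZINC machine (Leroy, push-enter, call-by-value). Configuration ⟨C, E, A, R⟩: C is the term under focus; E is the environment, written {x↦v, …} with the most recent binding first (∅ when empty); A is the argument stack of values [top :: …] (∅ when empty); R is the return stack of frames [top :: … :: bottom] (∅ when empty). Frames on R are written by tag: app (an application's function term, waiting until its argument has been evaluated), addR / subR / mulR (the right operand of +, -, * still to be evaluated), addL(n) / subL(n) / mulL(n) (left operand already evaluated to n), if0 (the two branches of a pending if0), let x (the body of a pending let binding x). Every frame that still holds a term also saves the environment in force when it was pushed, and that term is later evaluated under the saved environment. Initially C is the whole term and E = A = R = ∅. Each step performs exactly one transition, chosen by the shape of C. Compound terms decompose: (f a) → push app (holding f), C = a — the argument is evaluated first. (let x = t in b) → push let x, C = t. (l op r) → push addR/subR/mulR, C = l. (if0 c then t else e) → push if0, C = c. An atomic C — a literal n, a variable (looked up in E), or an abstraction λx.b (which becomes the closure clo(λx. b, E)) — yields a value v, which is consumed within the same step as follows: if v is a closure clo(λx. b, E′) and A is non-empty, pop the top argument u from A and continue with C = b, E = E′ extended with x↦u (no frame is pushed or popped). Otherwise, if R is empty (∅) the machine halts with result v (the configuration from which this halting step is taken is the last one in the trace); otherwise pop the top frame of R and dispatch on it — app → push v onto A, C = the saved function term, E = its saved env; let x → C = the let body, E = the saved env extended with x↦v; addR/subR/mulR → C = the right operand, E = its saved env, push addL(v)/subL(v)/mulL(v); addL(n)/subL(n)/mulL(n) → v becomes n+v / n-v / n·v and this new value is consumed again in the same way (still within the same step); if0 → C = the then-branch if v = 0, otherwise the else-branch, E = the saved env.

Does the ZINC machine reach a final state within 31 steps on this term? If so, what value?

step 0: <C=(let x = ((λz. ((λw. 5) -1)) (7 * -2)) in ((λy. (let z = 1 in y)) ((λy. 4) x))), E=∅, A=∅, R=∅>
step 1: <C=((λz. ((λw. 5) -1)) (7 * -2)), E=∅, A=∅, R=[let x]>
step 2: <C=(7 * -2), E=∅, A=∅, R=[app :: let x]>
step 3: <C=7, E=∅, A=∅, R=[mulR :: app :: let x]>
step 4: <C=-2, E=∅, A=∅, R=[mulL(7) :: app :: let x]>
step 5: <C=(λz. ((λw. 5) -1)), E=∅, A=[-14], R=[let x]>
step 6: <C=((λw. 5) -1), E={z↦-14}, A=∅, R=[let x]>
step 7: <C=-1, E={z↦-14}, A=∅, R=[app :: let x]>
step 8: <C=(λw. 5), E={z↦-14}, A=[-1], R=[let x]>
step 9: <C=5, E={w↦-1, z↦-14}, A=∅, R=[let x]>
step 10: <C=((λy. (let z = 1 in y)) ((λy. 4) x)), E={x↦5}, A=∅, R=∅>
step 11: <C=((λy. 4) x), E={x↦5}, A=∅, R=[app]>
step 12: <C=x, E={x↦5}, A=∅, R=[app :: app]>
step 13: <C=(λy. 4), E={x↦5}, A=[5], R=[app]>
step 14: <C=4, E={y↦5, x↦5}, A=∅, R=[app]>
step 15: <C=(λy. (let z = 1 in y)), E={x↦5}, A=[4], R=∅>
step 16: <C=(let z = 1 in y), E={y↦4, x↦5}, A=∅, R=∅>
step 17: <C=1, E={y↦4, x↦5}, A=∅, R=[let z]>
step 18: <C=y, E={z↦1, y↦4, x↦5}, A=∅, R=∅>
→ final value 4

Answer: 4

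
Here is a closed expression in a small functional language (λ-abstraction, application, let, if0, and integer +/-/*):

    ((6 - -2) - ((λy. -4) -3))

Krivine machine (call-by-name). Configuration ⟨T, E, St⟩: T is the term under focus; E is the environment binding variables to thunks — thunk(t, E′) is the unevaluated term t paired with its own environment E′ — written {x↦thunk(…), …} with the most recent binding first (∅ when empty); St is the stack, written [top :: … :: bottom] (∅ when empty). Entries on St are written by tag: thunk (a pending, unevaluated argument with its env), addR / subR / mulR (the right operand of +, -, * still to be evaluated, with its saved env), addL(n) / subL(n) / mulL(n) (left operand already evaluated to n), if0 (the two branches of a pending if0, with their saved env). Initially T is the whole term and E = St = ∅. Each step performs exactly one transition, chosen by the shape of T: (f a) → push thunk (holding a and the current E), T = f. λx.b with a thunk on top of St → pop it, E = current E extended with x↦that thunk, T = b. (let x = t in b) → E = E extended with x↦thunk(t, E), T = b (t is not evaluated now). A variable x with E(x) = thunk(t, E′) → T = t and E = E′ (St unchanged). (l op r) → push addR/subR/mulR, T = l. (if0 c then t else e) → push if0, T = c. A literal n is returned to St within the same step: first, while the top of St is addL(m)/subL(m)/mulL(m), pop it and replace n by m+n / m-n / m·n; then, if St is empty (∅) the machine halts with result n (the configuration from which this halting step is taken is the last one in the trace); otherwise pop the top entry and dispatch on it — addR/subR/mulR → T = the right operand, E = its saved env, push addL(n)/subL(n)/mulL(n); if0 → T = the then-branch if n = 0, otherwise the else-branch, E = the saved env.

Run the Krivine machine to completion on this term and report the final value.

Answer: 12

Machine steps:
step 0: <T=((6 - -2) - ((λy. -4) -3)), E=∅, St=∅>
step 1: <T=(6 - -2), E=∅, St=[subR]>
step 2: <T=6, E=∅, St=[subR :: subR]>
step 3: <T=-2, E=∅, St=[subL(6) :: subR]>
step 4: <T=((λy. -4) -3), E=∅, St=[subL(8)]>
step 5: <T=(λy. -4), E=∅, St=[thunk :: subL(8)]>
step 6: <T=-4, E={y↦thunk(-3, ∅)}, St=[subL(8)]>
→ final value 12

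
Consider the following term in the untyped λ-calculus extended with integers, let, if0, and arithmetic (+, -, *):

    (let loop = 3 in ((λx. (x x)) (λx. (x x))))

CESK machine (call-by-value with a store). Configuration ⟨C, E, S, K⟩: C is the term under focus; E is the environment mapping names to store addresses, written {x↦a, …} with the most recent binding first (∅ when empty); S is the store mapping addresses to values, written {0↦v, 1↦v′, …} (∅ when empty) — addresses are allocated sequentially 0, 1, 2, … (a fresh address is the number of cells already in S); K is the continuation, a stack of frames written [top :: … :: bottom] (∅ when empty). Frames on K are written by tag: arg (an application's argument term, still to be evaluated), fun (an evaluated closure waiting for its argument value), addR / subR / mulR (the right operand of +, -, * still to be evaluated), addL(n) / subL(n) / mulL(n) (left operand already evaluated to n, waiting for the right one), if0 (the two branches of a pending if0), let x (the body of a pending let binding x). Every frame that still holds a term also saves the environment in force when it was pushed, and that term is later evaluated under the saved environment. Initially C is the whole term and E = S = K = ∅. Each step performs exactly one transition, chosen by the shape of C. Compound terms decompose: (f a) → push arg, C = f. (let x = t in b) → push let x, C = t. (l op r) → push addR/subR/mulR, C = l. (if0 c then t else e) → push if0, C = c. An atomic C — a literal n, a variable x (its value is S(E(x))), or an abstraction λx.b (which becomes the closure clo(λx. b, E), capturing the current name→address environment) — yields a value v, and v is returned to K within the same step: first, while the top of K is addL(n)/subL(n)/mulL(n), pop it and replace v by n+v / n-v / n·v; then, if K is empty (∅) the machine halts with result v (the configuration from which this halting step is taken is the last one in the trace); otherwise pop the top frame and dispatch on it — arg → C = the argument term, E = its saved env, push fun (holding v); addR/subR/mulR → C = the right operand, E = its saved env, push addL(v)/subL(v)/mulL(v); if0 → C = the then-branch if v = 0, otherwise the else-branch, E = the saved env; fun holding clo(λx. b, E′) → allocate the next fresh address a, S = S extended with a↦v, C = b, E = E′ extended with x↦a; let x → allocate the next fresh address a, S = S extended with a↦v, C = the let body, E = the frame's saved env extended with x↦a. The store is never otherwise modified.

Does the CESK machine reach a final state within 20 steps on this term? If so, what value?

Answer: DIVERGES (no final state within 20 steps)

Derivation:
[0] <C=(let loop = 3 in ((λx. (x x)) (λx. (x x)))), E=∅, S=∅, K=∅>
[1] <C=3, E=∅, S=∅, K=[let loop]>
[2] <C=((λx. (x x)) (λx. (x x))), E={loop↦0}, S={0↦3}, K=∅>
[3] <C=(λx. (x x)), E={loop↦0}, S={0↦3}, K=[arg]>
[4] <C=(λx. (x x)), E={loop↦0}, S={0↦3}, K=[fun]>
[5] <C=(x x), E={x↦1, loop↦0}, S={0↦3, 1↦clo(λx. (x x), {loop↦0})}, K=∅>
[6] <C=x, E={x↦1, loop↦0}, S={0↦3, 1↦clo(λx. (x x), {loop↦0})}, K=[arg]>
[7] <C=x, E={x↦1, loop↦0}, S={0↦3, 1↦clo(λx. (x x), {loop↦0})}, K=[fun]>
[8] <C=(x x), E={x↦2, loop↦0}, S={0↦3, 1↦clo(λx. (x x), {loop↦0}), 2↦clo(λx. (x x), {loop↦0})}, K=∅>
[9] <C=x, E={x↦2, loop↦0}, S={0↦3, 1↦clo(λx. (x x), {loop↦0}), 2↦clo(λx. (x x), {loop↦0})}, K=[arg]>
[10] <C=x, E={x↦2, loop↦0}, S={0↦3, 1↦clo(λx. (x x), {loop↦0}), 2↦clo(λx. (x x), {loop↦0})}, K=[fun]>
[11] <C=(x x), E={x↦3, loop↦0}, S={0↦3, 1↦clo(λx. (x x), {loop↦0}), 2↦clo(λx. (x x), {loop↦0}), 3↦clo(λx. (x x), {loop↦0})}, K=∅>
[12] <C=x, E={x↦3, loop↦0}, S={0↦3, 1↦clo(λx. (x x), {loop↦0}), 2↦clo(λx. (x x), {loop↦0}), 3↦clo(λx. (x x), {loop↦0})}, K=[arg]>
[13] <C=x, E={x↦3, loop↦0}, S={0↦3, 1↦clo(λx. (x x), {loop↦0}), 2↦clo(λx. (x x), {loop↦0}), 3↦clo(λx. (x x), {loop↦0})}, K=[fun]>
[14] <C=(x x), E={x↦4, loop↦0}, S={0↦3, 1↦clo(λx. (x x), {loop↦0}), 2↦clo(λx. (x x), {loop↦0}), 3↦clo(λx. (x x), {loop↦0}), 4↦clo(λx. (x x), {loop↦0})}, K=∅>
[15] <C=x, E={x↦4, loop↦0}, S={0↦3, 1↦clo(λx. (x x), {loop↦0}), 2↦clo(λx. (x x), {loop↦0}), 3↦clo(λx. (x x), {loop↦0}), 4↦clo(λx. (x x), {loop↦0})}, K=[arg]>
[16] <C=x, E={x↦4, loop↦0}, S={0↦3, 1↦clo(λx. (x x), {loop↦0}), 2↦clo(λx. (x x), {loop↦0}), 3↦clo(λx. (x x), {loop↦0}), 4↦clo(λx. (x x), {loop↦0})}, K=[fun]>
[17] <C=(x x), E={x↦5, loop↦0}, S={0↦3, 1↦clo(λx. (x x), {loop↦0}), 2↦clo(λx. (x x), {loop↦0}), 3↦clo(λx. (x x), {loop↦0}), 4↦clo(λx. (x x), {loop↦0}), 5↦clo(λx. (x x), {loop↦0})}, K=∅>
[18] <C=x, E={x↦5, loop↦0}, S={0↦3, 1↦clo(λx. (x x), {loop↦0}), 2↦clo(λx. (x x), {loop↦0}), 3↦clo(λx. (x x), {loop↦0}), 4↦clo(λx. (x x), {loop↦0}), 5↦clo(λx. (x x), {loop↦0})}, K=[arg]>
[19] <C=x, E={x↦5, loop↦0}, S={0↦3, 1↦clo(λx. (x x), {loop↦0}), 2↦clo(λx. (x x), {loop↦0}), 3↦clo(λx. (x x), {loop↦0}), 4↦clo(λx. (x x), {loop↦0}), 5↦clo(λx. (x x), {loop↦0})}, K=[fun]>
[20] <C=(x x), E={x↦6, loop↦0}, S={0↦3, 1↦clo(λx. (x x), {loop↦0}), 2↦clo(λx. (x x), {loop↦0}), 3↦clo(λx. (x x), {loop↦0}), 4↦clo(λx. (x x), {loop↦0}), 5↦clo(λx. (x x), {loop↦0}), 6↦clo(λx. (x x), {loop↦0})}, K=∅>
→ 20 transitions taken and the configuration is still not final: no result within 20 steps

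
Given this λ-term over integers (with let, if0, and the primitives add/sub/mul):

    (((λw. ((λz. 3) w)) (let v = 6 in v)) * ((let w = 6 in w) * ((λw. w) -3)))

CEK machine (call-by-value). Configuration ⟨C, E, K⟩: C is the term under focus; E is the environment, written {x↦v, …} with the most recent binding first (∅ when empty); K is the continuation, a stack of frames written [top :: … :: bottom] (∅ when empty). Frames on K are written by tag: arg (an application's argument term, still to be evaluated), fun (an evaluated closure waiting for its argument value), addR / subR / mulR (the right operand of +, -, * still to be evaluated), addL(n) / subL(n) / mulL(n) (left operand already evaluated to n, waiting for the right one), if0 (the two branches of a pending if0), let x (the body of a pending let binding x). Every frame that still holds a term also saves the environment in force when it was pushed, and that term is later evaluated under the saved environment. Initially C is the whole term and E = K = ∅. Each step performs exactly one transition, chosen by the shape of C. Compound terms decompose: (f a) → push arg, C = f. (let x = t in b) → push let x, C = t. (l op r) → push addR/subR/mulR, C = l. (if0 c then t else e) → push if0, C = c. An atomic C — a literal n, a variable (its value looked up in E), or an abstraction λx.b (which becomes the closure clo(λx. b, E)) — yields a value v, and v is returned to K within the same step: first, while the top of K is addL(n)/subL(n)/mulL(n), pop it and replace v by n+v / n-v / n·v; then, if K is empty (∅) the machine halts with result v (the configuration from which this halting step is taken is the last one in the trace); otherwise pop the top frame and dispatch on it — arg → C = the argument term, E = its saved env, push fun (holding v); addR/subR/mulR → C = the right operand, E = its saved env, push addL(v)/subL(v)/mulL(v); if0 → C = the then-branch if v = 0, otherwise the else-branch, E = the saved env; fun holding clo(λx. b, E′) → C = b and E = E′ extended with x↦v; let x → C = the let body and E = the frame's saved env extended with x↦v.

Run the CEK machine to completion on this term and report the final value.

Answer: -54

Execution trace:
[0] [C=(((λw. ((λz. 3) w)) (let v = 6 in v)) * ((let w = 6 in w) * ((λw. w) -3))) | E=∅ | K=∅]
[1] [C=((λw. ((λz. 3) w)) (let v = 6 in v)) | E=∅ | K=[mulR]]
[2] [C=(λw. ((λz. 3) w)) | E=∅ | K=[arg :: mulR]]
[3] [C=(let v = 6 in v) | E=∅ | K=[fun :: mulR]]
[4] [C=6 | E=∅ | K=[let v :: fun :: mulR]]
[5] [C=v | E={v↦6} | K=[fun :: mulR]]
[6] [C=((λz. 3) w) | E={w↦6} | K=[mulR]]
[7] [C=(λz. 3) | E={w↦6} | K=[arg :: mulR]]
[8] [C=w | E={w↦6} | K=[fun :: mulR]]
[9] [C=3 | E={z↦6, w↦6} | K=[mulR]]
[10] [C=((let w = 6 in w) * ((λw. w) -3)) | E=∅ | K=[mulL(3)]]
[11] [C=(let w = 6 in w) | E=∅ | K=[mulR :: mulL(3)]]
[12] [C=6 | E=∅ | K=[let w :: mulR :: mulL(3)]]
[13] [C=w | E={w↦6} | K=[mulR :: mulL(3)]]
[14] [C=((λw. w) -3) | E=∅ | K=[mulL(6) :: mulL(3)]]
[15] [C=(λw. w) | E=∅ | K=[arg :: mulL(6) :: mulL(3)]]
[16] [C=-3 | E=∅ | K=[fun :: mulL(6) :: mulL(3)]]
[17] [C=w | E={w↦-3} | K=[mulL(6) :: mulL(3)]]
→ final value -54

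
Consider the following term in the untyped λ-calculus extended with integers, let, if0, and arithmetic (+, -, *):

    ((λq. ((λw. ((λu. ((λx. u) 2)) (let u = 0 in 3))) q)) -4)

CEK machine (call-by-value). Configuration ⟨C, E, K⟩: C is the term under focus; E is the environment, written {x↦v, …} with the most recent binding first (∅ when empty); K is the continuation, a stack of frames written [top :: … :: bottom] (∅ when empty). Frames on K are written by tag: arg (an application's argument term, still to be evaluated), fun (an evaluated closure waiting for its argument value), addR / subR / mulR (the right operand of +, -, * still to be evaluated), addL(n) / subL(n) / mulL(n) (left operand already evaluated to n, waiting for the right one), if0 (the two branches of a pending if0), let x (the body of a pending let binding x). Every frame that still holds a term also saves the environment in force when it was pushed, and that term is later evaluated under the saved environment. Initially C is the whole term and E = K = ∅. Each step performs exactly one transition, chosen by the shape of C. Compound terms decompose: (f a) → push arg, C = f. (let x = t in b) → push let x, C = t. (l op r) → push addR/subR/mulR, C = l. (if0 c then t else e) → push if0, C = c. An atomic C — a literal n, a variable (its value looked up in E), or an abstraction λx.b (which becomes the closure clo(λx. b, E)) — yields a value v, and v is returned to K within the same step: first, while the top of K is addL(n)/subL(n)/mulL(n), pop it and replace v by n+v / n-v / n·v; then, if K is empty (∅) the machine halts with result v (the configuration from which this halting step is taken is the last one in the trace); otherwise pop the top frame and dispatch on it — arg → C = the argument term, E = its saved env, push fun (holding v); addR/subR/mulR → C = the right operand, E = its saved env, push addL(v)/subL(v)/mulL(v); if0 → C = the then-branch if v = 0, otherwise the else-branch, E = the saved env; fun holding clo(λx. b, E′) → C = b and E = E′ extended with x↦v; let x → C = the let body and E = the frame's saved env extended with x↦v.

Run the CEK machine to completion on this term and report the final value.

Answer: 3

Machine steps:
[0] <C=((λq. ((λw. ((λu. ((λx. u) 2)) (let u = 0 in 3))) q)) -4), E=∅, K=∅>
[1] <C=(λq. ((λw. ((λu. ((λx. u) 2)) (let u = 0 in 3))) q)), E=∅, K=[arg]>
[2] <C=-4, E=∅, K=[fun]>
[3] <C=((λw. ((λu. ((λx. u) 2)) (let u = 0 in 3))) q), E={q↦-4}, K=∅>
[4] <C=(λw. ((λu. ((λx. u) 2)) (let u = 0 in 3))), E={q↦-4}, K=[arg]>
[5] <C=q, E={q↦-4}, K=[fun]>
[6] <C=((λu. ((λx. u) 2)) (let u = 0 in 3)), E={w↦-4, q↦-4}, K=∅>
[7] <C=(λu. ((λx. u) 2)), E={w↦-4, q↦-4}, K=[arg]>
[8] <C=(let u = 0 in 3), E={w↦-4, q↦-4}, K=[fun]>
[9] <C=0, E={w↦-4, q↦-4}, K=[let u :: fun]>
[10] <C=3, E={u↦0, w↦-4, q↦-4}, K=[fun]>
[11] <C=((λx. u) 2), E={u↦3, w↦-4, q↦-4}, K=∅>
[12] <C=(λx. u), E={u↦3, w↦-4, q↦-4}, K=[arg]>
[13] <C=2, E={u↦3, w↦-4, q↦-4}, K=[fun]>
[14] <C=u, E={x↦2, u↦3, w↦-4, q↦-4}, K=∅>
→ final value 3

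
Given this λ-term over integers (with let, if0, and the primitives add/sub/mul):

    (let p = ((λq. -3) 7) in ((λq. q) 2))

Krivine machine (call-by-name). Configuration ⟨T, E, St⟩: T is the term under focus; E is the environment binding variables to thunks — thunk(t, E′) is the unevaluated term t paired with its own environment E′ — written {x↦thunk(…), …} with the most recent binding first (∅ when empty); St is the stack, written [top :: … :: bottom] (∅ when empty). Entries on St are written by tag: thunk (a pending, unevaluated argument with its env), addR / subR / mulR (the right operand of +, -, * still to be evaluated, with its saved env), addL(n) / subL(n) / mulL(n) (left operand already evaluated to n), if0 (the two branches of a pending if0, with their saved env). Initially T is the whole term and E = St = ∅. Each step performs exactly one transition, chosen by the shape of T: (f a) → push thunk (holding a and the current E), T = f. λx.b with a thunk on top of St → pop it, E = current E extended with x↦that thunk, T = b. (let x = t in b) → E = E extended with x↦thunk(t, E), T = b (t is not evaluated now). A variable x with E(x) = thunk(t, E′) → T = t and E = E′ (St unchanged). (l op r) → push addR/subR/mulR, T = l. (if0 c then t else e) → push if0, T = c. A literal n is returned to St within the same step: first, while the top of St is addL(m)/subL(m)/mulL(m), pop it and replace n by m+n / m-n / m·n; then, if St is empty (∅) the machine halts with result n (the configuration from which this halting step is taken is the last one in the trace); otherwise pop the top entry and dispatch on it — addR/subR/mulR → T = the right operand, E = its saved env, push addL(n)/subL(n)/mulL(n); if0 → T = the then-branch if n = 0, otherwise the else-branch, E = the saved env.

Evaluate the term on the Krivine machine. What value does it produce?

Answer: 2

Machine steps:
t=0: ⟨T=(let p = ((λq. -3) 7) in ((λq. q) 2)); E=∅; St=∅⟩
t=1: ⟨T=((λq. q) 2); E={p↦thunk(((λq. -3) 7), ∅)}; St=∅⟩
t=2: ⟨T=(λq. q); E={p↦thunk(((λq. -3) 7), ∅)}; St=[thunk]⟩
t=3: ⟨T=q; E={q↦thunk(2, {p↦thunk(((λq. -3) 7), ∅)}), p↦thunk(((λq. -3) 7), ∅)}; St=∅⟩
t=4: ⟨T=2; E={p↦thunk(((λq. -3) 7), ∅)}; St=∅⟩
→ final value 2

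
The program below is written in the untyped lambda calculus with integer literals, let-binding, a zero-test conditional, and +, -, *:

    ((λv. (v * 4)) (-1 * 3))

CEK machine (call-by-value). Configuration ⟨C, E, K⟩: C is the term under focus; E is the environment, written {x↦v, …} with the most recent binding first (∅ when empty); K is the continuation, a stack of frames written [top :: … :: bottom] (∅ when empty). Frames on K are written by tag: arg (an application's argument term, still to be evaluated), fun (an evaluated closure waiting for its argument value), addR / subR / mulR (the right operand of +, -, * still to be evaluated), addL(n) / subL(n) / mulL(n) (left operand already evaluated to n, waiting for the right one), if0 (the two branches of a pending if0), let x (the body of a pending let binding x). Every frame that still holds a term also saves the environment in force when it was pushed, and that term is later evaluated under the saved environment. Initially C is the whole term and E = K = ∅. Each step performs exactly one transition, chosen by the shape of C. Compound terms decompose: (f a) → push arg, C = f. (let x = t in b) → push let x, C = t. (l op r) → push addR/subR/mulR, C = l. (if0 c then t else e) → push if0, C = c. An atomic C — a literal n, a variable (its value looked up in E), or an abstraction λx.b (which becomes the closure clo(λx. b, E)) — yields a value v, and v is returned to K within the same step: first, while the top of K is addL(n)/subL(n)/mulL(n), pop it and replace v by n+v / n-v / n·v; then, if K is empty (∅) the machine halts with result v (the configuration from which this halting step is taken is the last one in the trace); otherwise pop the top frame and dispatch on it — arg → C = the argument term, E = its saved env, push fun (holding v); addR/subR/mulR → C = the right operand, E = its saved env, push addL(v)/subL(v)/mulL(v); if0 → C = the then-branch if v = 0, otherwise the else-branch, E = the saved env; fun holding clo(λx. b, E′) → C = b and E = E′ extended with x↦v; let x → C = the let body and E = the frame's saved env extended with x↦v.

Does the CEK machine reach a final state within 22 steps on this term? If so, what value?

Answer: -12

Execution trace:
0. [C=((λv. (v * 4)) (-1 * 3)) | E=∅ | K=∅]
1. [C=(λv. (v * 4)) | E=∅ | K=[arg]]
2. [C=(-1 * 3) | E=∅ | K=[fun]]
3. [C=-1 | E=∅ | K=[mulR :: fun]]
4. [C=3 | E=∅ | K=[mulL(-1) :: fun]]
5. [C=(v * 4) | E={v↦-3} | K=∅]
6. [C=v | E={v↦-3} | K=[mulR]]
7. [C=4 | E={v↦-3} | K=[mulL(-3)]]
→ final value -12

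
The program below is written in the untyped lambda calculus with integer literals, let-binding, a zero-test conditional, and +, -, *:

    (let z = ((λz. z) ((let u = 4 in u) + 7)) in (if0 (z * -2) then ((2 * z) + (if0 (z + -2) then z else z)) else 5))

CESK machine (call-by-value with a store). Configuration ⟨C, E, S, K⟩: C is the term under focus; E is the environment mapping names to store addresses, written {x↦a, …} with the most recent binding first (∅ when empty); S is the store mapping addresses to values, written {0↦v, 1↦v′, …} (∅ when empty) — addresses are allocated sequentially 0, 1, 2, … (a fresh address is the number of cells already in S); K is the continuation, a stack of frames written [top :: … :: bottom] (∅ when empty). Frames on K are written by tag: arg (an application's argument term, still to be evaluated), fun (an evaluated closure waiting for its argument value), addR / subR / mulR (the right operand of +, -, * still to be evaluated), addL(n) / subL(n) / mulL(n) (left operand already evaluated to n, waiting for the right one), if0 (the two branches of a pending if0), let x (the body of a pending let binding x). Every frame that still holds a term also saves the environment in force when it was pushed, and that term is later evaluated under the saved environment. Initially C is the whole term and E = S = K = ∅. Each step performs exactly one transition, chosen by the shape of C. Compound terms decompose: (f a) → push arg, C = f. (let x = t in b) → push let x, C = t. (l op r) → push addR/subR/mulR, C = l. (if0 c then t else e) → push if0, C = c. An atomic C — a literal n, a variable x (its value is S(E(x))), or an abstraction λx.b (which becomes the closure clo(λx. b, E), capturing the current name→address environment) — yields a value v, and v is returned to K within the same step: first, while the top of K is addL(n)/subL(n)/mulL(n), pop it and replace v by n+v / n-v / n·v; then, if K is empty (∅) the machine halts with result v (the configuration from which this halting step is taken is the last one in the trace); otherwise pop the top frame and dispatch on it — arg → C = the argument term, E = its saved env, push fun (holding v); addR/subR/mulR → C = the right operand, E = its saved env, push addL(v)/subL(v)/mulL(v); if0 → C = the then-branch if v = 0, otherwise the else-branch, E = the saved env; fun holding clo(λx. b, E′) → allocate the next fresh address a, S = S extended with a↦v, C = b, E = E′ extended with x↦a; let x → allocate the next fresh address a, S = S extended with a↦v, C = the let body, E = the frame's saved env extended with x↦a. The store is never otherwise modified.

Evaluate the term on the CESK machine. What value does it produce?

Answer: 5

Execution trace:
step 0: ⟨C=(let z = ((λz. z) ((let u = 4 in u) + 7)) in (if0 (z * -2) then ((2 * z) + (if0 (z + -2) then z else z)) else 5)); E=∅; S=∅; K=∅⟩
step 1: ⟨C=((λz. z) ((let u = 4 in u) + 7)); E=∅; S=∅; K=[let z]⟩
step 2: ⟨C=(λz. z); E=∅; S=∅; K=[arg :: let z]⟩
step 3: ⟨C=((let u = 4 in u) + 7); E=∅; S=∅; K=[fun :: let z]⟩
step 4: ⟨C=(let u = 4 in u); E=∅; S=∅; K=[addR :: fun :: let z]⟩
step 5: ⟨C=4; E=∅; S=∅; K=[let u :: addR :: fun :: let z]⟩
step 6: ⟨C=u; E={u↦0}; S={0↦4}; K=[addR :: fun :: let z]⟩
step 7: ⟨C=7; E=∅; S={0↦4}; K=[addL(4) :: fun :: let z]⟩
step 8: ⟨C=z; E={z↦1}; S={0↦4, 1↦11}; K=[let z]⟩
step 9: ⟨C=(if0 (z * -2) then ((2 * z) + (if0 (z + -2) then z else z)) else 5); E={z↦2}; S={0↦4, 1↦11, 2↦11}; K=∅⟩
step 10: ⟨C=(z * -2); E={z↦2}; S={0↦4, 1↦11, 2↦11}; K=[if0]⟩
step 11: ⟨C=z; E={z↦2}; S={0↦4, 1↦11, 2↦11}; K=[mulR :: if0]⟩
step 12: ⟨C=-2; E={z↦2}; S={0↦4, 1↦11, 2↦11}; K=[mulL(11) :: if0]⟩
step 13: ⟨C=5; E={z↦2}; S={0↦4, 1↦11, 2↦11}; K=∅⟩
→ final value 5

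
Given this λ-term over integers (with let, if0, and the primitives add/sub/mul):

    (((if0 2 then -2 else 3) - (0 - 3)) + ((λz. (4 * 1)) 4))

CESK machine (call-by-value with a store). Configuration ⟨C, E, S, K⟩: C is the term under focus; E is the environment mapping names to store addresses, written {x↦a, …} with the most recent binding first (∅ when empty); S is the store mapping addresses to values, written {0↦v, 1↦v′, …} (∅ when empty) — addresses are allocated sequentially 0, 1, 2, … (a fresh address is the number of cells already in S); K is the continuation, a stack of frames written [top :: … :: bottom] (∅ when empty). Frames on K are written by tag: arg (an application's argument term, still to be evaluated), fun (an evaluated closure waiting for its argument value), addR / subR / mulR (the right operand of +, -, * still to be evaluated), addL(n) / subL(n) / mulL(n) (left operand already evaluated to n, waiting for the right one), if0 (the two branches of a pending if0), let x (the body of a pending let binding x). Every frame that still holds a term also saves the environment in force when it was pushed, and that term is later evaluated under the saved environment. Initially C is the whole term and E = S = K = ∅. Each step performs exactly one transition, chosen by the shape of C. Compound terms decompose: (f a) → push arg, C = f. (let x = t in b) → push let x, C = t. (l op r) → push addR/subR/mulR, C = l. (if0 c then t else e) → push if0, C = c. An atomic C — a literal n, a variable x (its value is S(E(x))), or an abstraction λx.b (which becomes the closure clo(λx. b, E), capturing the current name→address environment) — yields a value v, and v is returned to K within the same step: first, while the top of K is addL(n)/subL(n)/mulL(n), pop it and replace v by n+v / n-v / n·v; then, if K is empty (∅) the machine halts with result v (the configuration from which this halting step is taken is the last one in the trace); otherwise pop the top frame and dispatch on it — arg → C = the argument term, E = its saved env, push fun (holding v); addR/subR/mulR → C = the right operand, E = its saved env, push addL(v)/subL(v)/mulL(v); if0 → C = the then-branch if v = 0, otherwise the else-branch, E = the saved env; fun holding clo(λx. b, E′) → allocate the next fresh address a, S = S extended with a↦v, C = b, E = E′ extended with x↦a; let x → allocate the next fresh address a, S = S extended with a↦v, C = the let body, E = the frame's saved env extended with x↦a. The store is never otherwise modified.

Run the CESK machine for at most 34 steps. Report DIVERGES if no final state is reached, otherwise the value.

t=0: ⟨C=(((if0 2 then -2 else 3) - (0 - 3)) + ((λz. (4 * 1)) 4)); E=∅; S=∅; K=∅⟩
t=1: ⟨C=((if0 2 then -2 else 3) - (0 - 3)); E=∅; S=∅; K=[addR]⟩
t=2: ⟨C=(if0 2 then -2 else 3); E=∅; S=∅; K=[subR :: addR]⟩
t=3: ⟨C=2; E=∅; S=∅; K=[if0 :: subR :: addR]⟩
t=4: ⟨C=3; E=∅; S=∅; K=[subR :: addR]⟩
t=5: ⟨C=(0 - 3); E=∅; S=∅; K=[subL(3) :: addR]⟩
t=6: ⟨C=0; E=∅; S=∅; K=[subR :: subL(3) :: addR]⟩
t=7: ⟨C=3; E=∅; S=∅; K=[subL(0) :: subL(3) :: addR]⟩
t=8: ⟨C=((λz. (4 * 1)) 4); E=∅; S=∅; K=[addL(6)]⟩
t=9: ⟨C=(λz. (4 * 1)); E=∅; S=∅; K=[arg :: addL(6)]⟩
t=10: ⟨C=4; E=∅; S=∅; K=[fun :: addL(6)]⟩
t=11: ⟨C=(4 * 1); E={z↦0}; S={0↦4}; K=[addL(6)]⟩
t=12: ⟨C=4; E={z↦0}; S={0↦4}; K=[mulR :: addL(6)]⟩
t=13: ⟨C=1; E={z↦0}; S={0↦4}; K=[mulL(4) :: addL(6)]⟩
→ final value 10

Answer: 10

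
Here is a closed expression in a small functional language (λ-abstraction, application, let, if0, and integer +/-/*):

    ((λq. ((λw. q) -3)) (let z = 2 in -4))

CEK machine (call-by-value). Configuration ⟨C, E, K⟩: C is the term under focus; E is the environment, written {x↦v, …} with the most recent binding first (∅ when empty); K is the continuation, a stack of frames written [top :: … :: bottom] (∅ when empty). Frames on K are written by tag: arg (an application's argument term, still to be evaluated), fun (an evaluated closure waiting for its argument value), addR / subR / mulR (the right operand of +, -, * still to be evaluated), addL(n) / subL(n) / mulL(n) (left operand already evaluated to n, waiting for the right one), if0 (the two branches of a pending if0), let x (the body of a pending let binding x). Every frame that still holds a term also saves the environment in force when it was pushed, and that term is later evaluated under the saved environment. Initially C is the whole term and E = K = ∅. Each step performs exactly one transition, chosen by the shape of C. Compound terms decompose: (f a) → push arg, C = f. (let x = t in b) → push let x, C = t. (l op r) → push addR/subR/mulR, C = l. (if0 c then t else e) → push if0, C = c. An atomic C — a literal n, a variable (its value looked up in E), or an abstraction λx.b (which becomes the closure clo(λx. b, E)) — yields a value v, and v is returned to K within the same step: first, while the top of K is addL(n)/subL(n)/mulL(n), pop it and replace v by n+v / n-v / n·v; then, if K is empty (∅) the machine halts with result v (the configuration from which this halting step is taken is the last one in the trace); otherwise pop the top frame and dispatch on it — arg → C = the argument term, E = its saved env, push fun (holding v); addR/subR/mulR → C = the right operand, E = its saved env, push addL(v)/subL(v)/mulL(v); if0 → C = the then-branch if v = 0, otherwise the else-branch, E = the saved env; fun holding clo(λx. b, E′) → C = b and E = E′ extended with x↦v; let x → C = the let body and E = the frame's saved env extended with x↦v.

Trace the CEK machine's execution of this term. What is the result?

[0] <C=((λq. ((λw. q) -3)) (let z = 2 in -4)), E=∅, K=∅>
[1] <C=(λq. ((λw. q) -3)), E=∅, K=[arg]>
[2] <C=(let z = 2 in -4), E=∅, K=[fun]>
[3] <C=2, E=∅, K=[let z :: fun]>
[4] <C=-4, E={z↦2}, K=[fun]>
[5] <C=((λw. q) -3), E={q↦-4}, K=∅>
[6] <C=(λw. q), E={q↦-4}, K=[arg]>
[7] <C=-3, E={q↦-4}, K=[fun]>
[8] <C=q, E={w↦-3, q↦-4}, K=∅>
→ final value -4

Answer: -4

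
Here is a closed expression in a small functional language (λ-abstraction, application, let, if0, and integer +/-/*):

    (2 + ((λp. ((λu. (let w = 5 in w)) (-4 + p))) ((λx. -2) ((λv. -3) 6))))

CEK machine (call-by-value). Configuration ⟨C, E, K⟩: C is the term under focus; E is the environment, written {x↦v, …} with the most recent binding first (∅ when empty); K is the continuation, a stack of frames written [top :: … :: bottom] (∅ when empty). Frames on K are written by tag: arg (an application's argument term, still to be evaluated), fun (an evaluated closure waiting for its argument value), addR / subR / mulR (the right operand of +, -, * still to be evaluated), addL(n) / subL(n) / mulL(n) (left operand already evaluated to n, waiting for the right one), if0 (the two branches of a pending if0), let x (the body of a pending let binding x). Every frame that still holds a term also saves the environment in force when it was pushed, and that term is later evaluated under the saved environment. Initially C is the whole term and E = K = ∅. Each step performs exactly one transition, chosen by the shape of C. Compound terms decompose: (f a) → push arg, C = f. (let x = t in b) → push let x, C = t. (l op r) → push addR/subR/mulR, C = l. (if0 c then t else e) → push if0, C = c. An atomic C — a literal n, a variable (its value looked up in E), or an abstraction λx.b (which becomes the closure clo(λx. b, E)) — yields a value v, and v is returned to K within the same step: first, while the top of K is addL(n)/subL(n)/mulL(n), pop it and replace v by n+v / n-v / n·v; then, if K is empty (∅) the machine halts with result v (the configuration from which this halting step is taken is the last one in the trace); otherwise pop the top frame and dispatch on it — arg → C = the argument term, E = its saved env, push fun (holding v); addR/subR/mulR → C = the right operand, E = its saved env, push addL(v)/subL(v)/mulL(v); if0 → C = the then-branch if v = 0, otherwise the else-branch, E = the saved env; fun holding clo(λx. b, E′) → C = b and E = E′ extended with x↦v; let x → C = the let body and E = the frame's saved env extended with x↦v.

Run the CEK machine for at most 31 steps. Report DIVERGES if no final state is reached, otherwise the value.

Answer: 7

Machine steps:
step 0: [C=(2 + ((λp. ((λu. (let w = 5 in w)) (-4 + p))) ((λx. -2) ((λv. -3) 6)))) | E=∅ | K=∅]
step 1: [C=2 | E=∅ | K=[addR]]
step 2: [C=((λp. ((λu. (let w = 5 in w)) (-4 + p))) ((λx. -2) ((λv. -3) 6))) | E=∅ | K=[addL(2)]]
step 3: [C=(λp. ((λu. (let w = 5 in w)) (-4 + p))) | E=∅ | K=[arg :: addL(2)]]
step 4: [C=((λx. -2) ((λv. -3) 6)) | E=∅ | K=[fun :: addL(2)]]
step 5: [C=(λx. -2) | E=∅ | K=[arg :: fun :: addL(2)]]
step 6: [C=((λv. -3) 6) | E=∅ | K=[fun :: fun :: addL(2)]]
step 7: [C=(λv. -3) | E=∅ | K=[arg :: fun :: fun :: addL(2)]]
step 8: [C=6 | E=∅ | K=[fun :: fun :: fun :: addL(2)]]
step 9: [C=-3 | E={v↦6} | K=[fun :: fun :: addL(2)]]
step 10: [C=-2 | E={x↦-3} | K=[fun :: addL(2)]]
step 11: [C=((λu. (let w = 5 in w)) (-4 + p)) | E={p↦-2} | K=[addL(2)]]
step 12: [C=(λu. (let w = 5 in w)) | E={p↦-2} | K=[arg :: addL(2)]]
step 13: [C=(-4 + p) | E={p↦-2} | K=[fun :: addL(2)]]
step 14: [C=-4 | E={p↦-2} | K=[addR :: fun :: addL(2)]]
step 15: [C=p | E={p↦-2} | K=[addL(-4) :: fun :: addL(2)]]
step 16: [C=(let w = 5 in w) | E={u↦-6, p↦-2} | K=[addL(2)]]
step 17: [C=5 | E={u↦-6, p↦-2} | K=[let w :: addL(2)]]
step 18: [C=w | E={w↦5, u↦-6, p↦-2} | K=[addL(2)]]
→ final value 7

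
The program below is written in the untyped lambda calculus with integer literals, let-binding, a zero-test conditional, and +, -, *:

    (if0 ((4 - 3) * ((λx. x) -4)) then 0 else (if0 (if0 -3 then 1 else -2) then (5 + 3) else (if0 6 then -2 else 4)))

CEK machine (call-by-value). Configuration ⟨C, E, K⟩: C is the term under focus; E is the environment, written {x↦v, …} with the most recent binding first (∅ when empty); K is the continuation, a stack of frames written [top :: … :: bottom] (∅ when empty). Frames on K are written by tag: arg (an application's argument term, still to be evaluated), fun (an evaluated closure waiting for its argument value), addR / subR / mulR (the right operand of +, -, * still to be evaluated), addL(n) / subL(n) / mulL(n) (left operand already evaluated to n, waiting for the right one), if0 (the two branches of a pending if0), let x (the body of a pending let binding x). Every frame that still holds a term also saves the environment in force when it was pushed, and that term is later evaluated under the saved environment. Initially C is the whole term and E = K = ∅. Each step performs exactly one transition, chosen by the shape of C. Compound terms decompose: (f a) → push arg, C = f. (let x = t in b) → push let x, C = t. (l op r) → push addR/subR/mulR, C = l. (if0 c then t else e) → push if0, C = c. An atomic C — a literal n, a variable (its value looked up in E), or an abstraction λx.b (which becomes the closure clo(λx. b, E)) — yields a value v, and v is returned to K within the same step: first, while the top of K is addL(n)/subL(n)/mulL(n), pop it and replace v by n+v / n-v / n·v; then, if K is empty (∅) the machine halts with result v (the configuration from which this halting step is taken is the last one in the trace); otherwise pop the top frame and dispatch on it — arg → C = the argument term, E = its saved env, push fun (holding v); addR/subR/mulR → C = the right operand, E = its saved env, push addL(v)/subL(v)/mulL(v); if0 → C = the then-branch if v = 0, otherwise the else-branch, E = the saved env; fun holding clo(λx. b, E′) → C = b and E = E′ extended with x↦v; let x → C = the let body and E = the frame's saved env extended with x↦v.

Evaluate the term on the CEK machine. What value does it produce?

Answer: 4

Machine steps:
step 0: [C=(if0 ((4 - 3) * ((λx. x) -4)) then 0 else (if0 (if0 -3 then 1 else -2) then (5 + 3) else (if0 6 then -2 else 4))) | E=∅ | K=∅]
step 1: [C=((4 - 3) * ((λx. x) -4)) | E=∅ | K=[if0]]
step 2: [C=(4 - 3) | E=∅ | K=[mulR :: if0]]
step 3: [C=4 | E=∅ | K=[subR :: mulR :: if0]]
step 4: [C=3 | E=∅ | K=[subL(4) :: mulR :: if0]]
step 5: [C=((λx. x) -4) | E=∅ | K=[mulL(1) :: if0]]
step 6: [C=(λx. x) | E=∅ | K=[arg :: mulL(1) :: if0]]
step 7: [C=-4 | E=∅ | K=[fun :: mulL(1) :: if0]]
step 8: [C=x | E={x↦-4} | K=[mulL(1) :: if0]]
step 9: [C=(if0 (if0 -3 then 1 else -2) then (5 + 3) else (if0 6 then -2 else 4)) | E=∅ | K=∅]
step 10: [C=(if0 -3 then 1 else -2) | E=∅ | K=[if0]]
step 11: [C=-3 | E=∅ | K=[if0 :: if0]]
step 12: [C=-2 | E=∅ | K=[if0]]
step 13: [C=(if0 6 then -2 else 4) | E=∅ | K=∅]
step 14: [C=6 | E=∅ | K=[if0]]
step 15: [C=4 | E=∅ | K=∅]
→ final value 4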